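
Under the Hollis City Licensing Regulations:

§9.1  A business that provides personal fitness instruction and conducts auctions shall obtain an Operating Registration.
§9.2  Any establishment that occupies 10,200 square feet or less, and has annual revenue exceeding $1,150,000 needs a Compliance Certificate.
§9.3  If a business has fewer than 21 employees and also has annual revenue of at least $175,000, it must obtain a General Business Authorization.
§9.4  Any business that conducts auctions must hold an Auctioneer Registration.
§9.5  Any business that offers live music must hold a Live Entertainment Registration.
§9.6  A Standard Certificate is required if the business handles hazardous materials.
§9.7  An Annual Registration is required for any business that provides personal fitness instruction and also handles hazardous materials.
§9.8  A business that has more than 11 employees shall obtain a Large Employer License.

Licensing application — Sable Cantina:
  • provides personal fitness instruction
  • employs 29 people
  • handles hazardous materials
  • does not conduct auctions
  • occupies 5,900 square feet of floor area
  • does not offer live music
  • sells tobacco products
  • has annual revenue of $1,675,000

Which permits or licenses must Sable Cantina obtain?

Annual Registration, Compliance Certificate, Large Employer License, Standard Certificate

§9.1 provides personal fitness instruction; does not conduct auctions → Operating Registration not required.
§9.2 floor area 5,900 square feet ≤ 10,200 square feet; revenue $1,675,000 > $1,150,000 → Compliance Certificate required.
§9.3 employees 29 ≥ 21; revenue $1,675,000 ≥ $175,000 → General Business Authorization not required.
§9.4 does not conduct auctions → Auctioneer Registration not required.
§9.5 does not offer live music → Live Entertainment Registration not required.
§9.6 handles hazardous materials → Standard Certificate required.
§9.7 provides personal fitness instruction; handles hazardous materials → Annual Registration required.
§9.8 employees 29 > 11 → Large Employer License required.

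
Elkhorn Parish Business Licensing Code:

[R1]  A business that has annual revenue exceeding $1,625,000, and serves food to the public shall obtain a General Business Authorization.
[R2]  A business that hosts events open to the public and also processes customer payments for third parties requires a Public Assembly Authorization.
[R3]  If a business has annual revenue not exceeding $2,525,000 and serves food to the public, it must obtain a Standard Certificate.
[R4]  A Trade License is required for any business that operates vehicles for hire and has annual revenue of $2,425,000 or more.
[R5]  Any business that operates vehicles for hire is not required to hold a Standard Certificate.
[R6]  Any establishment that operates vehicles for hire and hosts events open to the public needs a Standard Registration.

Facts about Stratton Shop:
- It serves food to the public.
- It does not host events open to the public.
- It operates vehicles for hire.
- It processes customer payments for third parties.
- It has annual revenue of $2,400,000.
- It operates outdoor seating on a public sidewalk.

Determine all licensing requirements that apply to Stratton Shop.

General Business Authorization

[R1] revenue $2,400,000 > $1,625,000; serves food to the public → General Business Authorization required.
[R2] does not host events open to the public; processes customer payments for third parties → Public Assembly Authorization not required.
[R3] revenue $2,400,000 ≤ $2,525,000; serves food to the public → Standard Certificate required.
[R4] operates vehicles for hire; revenue $2,400,000 < $2,425,000 → Trade License not required.
[R5] operates vehicles for hire → exempt from Standard Certificate.
[R6] operates vehicles for hire; does not host events open to the public → Standard Registration not required.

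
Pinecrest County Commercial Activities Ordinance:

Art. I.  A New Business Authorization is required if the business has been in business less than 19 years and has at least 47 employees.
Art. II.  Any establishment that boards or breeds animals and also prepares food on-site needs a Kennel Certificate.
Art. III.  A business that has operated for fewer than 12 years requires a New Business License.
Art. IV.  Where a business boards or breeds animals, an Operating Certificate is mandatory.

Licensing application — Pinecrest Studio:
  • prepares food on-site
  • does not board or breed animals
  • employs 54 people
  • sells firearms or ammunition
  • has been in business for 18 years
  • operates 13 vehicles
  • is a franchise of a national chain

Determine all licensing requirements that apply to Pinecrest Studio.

New Business Authorization

Art. I. years in business 18 < 19; employees 54 ≥ 47 → New Business Authorization required.
Art. II. does not board or breed animals; prepares food on-site → Kennel Certificate not required.
Art. III. years in business 18 ≥ 12 → New Business License not required.
Art. IV. does not board or breed animals → Operating Certificate not required.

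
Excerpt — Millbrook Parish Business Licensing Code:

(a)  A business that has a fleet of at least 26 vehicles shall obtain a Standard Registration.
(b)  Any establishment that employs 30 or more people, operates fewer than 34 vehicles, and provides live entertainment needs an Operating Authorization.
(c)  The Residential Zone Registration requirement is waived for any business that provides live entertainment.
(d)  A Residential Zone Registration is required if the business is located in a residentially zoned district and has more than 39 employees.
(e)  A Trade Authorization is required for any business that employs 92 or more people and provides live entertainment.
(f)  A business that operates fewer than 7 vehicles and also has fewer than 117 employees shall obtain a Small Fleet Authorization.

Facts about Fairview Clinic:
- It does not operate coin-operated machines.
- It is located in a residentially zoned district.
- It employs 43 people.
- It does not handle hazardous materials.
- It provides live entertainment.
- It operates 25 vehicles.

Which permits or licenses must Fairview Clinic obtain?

(a) vehicles 25 < 26 → Standard Registration not required.
(b) employees 43 ≥ 30; vehicles 25 < 34; provides live entertainment → Operating Authorization required.
(c) provides live entertainment → exempt from Residential Zone Registration.
(d) is located in a residentially zoned district; employees 43 > 39 → Residential Zone Registration required.
(e) employees 43 < 92; provides live entertainment → Trade Authorization not required.
(f) vehicles 25 ≥ 7; employees 43 < 117 → Small Fleet Authorization not required.

Operating Authorization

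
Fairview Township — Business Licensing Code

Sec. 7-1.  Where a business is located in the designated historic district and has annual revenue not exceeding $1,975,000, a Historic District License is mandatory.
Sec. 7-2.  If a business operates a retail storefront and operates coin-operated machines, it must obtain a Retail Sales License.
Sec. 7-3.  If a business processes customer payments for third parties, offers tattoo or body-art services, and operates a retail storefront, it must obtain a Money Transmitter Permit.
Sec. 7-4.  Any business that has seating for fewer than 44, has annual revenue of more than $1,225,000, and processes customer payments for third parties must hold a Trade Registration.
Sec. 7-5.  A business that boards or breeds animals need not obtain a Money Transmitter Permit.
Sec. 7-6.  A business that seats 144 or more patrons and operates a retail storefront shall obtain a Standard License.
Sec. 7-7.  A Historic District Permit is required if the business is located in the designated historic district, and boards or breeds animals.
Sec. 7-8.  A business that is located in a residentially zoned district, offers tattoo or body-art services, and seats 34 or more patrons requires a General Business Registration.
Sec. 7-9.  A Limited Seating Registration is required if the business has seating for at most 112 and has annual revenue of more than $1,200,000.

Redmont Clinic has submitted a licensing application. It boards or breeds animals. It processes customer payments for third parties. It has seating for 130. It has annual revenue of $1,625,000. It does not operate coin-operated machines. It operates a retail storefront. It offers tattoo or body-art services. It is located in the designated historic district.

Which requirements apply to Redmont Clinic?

Sec. 7-1. is located in the designated historic district; revenue $1,625,000 ≤ $1,975,000 → Historic District License required.
Sec. 7-2. operates a retail storefront; does not operate coin-operated machines → Retail Sales License not required.
Sec. 7-3. processes customer payments for third parties; offers tattoo or body-art services; operates a retail storefront → Money Transmitter Permit required.
Sec. 7-4. seating 130 ≥ 44; revenue $1,625,000 > $1,225,000; processes customer payments for third parties → Trade Registration not required.
Sec. 7-5. boards or breeds animals → exempt from Money Transmitter Permit.
Sec. 7-6. seating 130 < 144; operates a retail storefront → Standard License not required.
Sec. 7-7. is located in the designated historic district; boards or breeds animals → Historic District Permit required.
Sec. 7-8. is located in the designated historic district (not: is located in a residentially zoned district); offers tattoo or body-art services; seating 130 ≥ 34 → General Business Registration not required.
Sec. 7-9. seating 130 > 112; revenue $1,625,000 > $1,200,000 → Limited Seating Registration not required.

Historic District License, Historic District Permit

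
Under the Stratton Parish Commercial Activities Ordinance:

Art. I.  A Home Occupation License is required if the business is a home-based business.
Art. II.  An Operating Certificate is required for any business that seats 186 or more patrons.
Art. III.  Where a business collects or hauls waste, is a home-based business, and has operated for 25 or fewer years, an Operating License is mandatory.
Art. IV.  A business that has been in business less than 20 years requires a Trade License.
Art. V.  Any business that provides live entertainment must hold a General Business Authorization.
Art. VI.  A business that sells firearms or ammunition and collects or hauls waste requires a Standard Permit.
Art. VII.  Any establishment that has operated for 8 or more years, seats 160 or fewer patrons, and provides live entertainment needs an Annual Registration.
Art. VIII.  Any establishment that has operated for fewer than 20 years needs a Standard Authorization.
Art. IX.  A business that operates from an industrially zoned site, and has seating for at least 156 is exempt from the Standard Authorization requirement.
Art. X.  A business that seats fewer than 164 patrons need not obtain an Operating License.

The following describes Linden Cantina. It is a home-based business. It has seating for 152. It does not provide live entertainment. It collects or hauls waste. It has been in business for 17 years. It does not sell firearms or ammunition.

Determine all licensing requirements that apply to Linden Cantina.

Art. I. is a home-based business → Home Occupation License required.
Art. II. seating 152 < 186 → Operating Certificate not required.
Art. III. collects or hauls waste; is a home-based business; years in business 17 ≤ 25 → Operating License required.
Art. IV. years in business 17 < 20 → Trade License required.
Art. V. does not provide live entertainment → General Business Authorization not required.
Art. VI. does not sell firearms or ammunition; collects or hauls waste → Standard Permit not required.
Art. VII. years in business 17 ≥ 8; seating 152 ≤ 160; does not provide live entertainment → Annual Registration not required.
Art. VIII. years in business 17 < 20 → Standard Authorization required.
Art. IX. is a home-based business (not: operates from an industrially zoned site); seating 152 < 156 → Standard Authorization exemption does not apply.
Art. X. seating 152 < 164 → exempt from Operating License.

Home Occupation License, Standard Authorization, Trade License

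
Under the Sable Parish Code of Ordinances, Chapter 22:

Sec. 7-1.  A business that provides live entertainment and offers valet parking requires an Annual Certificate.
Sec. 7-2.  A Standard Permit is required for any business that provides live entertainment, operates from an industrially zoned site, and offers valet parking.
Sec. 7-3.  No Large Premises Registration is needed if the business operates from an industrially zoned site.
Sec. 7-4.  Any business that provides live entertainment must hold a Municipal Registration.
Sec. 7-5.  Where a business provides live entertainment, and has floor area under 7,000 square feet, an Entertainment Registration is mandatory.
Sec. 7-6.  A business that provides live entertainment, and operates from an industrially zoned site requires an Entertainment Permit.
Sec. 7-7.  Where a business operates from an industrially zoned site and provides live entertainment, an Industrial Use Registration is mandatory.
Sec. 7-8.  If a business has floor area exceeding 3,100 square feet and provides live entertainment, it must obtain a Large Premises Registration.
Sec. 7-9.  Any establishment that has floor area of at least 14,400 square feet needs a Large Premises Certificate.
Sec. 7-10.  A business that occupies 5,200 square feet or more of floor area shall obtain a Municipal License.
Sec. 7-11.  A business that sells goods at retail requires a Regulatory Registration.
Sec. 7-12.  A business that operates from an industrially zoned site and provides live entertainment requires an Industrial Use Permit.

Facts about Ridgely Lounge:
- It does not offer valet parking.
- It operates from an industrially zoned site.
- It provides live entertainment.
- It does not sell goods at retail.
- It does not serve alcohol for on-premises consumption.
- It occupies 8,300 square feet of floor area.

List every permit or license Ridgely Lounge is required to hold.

Entertainment Permit, Industrial Use Permit, Industrial Use Registration, Municipal License, Municipal Registration

Sec. 7-1. provides live entertainment; does not offer valet parking → Annual Certificate not required.
Sec. 7-2. provides live entertainment; operates from an industrially zoned site; does not offer valet parking → Standard Permit not required.
Sec. 7-3. operates from an industrially zoned site → exempt from Large Premises Registration.
Sec. 7-4. provides live entertainment → Municipal Registration required.
Sec. 7-5. provides live entertainment; floor area 8,300 square feet ≥ 7,000 square feet → Entertainment Registration not required.
Sec. 7-6. provides live entertainment; operates from an industrially zoned site → Entertainment Permit required.
Sec. 7-7. operates from an industrially zoned site; provides live entertainment → Industrial Use Registration required.
Sec. 7-8. floor area 8,300 square feet > 3,100 square feet; provides live entertainment → Large Premises Registration required.
Sec. 7-9. floor area 8,300 square feet < 14,400 square feet → Large Premises Certificate not required.
Sec. 7-10. floor area 8,300 square feet ≥ 5,200 square feet → Municipal License required.
Sec. 7-11. does not sell goods at retail → Regulatory Registration not required.
Sec. 7-12. operates from an industrially zoned site; provides live entertainment → Industrial Use Permit required.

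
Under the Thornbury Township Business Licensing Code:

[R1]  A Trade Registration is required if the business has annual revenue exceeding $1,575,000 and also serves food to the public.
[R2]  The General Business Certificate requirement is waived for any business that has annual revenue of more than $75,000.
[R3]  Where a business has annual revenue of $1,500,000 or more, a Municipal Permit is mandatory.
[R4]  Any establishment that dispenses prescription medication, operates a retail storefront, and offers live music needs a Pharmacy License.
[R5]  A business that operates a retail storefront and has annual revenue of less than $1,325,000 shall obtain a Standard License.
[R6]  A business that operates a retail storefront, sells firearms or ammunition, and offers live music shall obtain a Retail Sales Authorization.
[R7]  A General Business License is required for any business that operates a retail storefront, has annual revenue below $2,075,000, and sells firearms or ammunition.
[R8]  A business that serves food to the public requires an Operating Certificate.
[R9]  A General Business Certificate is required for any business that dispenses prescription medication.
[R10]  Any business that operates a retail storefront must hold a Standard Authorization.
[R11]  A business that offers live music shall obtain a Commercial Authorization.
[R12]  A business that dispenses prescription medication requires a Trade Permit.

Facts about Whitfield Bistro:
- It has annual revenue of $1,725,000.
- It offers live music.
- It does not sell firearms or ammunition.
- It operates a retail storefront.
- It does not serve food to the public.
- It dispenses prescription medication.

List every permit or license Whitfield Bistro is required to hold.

[R1] revenue $1,725,000 > $1,575,000; does not serve food to the public → Trade Registration not required.
[R2] revenue $1,725,000 > $75,000 → exempt from General Business Certificate.
[R3] revenue $1,725,000 ≥ $1,500,000 → Municipal Permit required.
[R4] dispenses prescription medication; operates a retail storefront; offers live music → Pharmacy License required.
[R5] operates a retail storefront; revenue $1,725,000 ≥ $1,325,000 → Standard License not required.
[R6] operates a retail storefront; does not sell firearms or ammunition; offers live music → Retail Sales Authorization not required.
[R7] operates a retail storefront; revenue $1,725,000 < $2,075,000; does not sell firearms or ammunition → General Business License not required.
[R8] does not serve food to the public → Operating Certificate not required.
[R9] dispenses prescription medication → General Business Certificate required.
[R10] operates a retail storefront → Standard Authorization required.
[R11] offers live music → Commercial Authorization required.
[R12] dispenses prescription medication → Trade Permit required.

Commercial Authorization, Municipal Permit, Pharmacy License, Standard Authorization, Trade Permit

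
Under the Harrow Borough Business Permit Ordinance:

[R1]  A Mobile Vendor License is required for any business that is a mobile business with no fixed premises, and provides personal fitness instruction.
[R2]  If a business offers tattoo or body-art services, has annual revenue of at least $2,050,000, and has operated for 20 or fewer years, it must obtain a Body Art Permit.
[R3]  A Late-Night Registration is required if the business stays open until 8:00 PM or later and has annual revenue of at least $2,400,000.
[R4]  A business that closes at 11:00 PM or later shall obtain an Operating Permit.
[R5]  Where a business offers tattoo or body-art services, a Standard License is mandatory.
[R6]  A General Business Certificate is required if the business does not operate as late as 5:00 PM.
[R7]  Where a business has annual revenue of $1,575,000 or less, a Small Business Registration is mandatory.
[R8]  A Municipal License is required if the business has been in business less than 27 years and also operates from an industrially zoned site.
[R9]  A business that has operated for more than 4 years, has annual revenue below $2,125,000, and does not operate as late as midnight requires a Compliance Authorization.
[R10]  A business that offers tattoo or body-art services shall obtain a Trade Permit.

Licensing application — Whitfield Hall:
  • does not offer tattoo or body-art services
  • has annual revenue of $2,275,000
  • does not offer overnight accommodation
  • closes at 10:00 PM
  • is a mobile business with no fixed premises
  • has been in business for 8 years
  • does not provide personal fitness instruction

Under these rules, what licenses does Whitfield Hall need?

None

[R1] is a mobile business with no fixed premises; does not provide personal fitness instruction → Mobile Vendor License not required.
[R2] does not offer tattoo or body-art services; revenue $2,275,000 ≥ $2,050,000; years in business 8 ≤ 20 → Body Art Permit not required.
[R3] closes 10:00 PM, after 8:00 PM; revenue $2,275,000 < $2,400,000 → Late-Night Registration not required.
[R4] closes 10:00 PM, at/before 11:00 PM → Operating Permit not required.
[R5] does not offer tattoo or body-art services → Standard License not required.
[R6] closes 10:00 PM, after 5:00 PM → General Business Certificate not required.
[R7] revenue $2,275,000 > $1,575,000 → Small Business Registration not required.
[R8] years in business 8 < 27; is a mobile business with no fixed premises (not: operates from an industrially zoned site) → Municipal License not required.
[R9] years in business 8 > 4; revenue $2,275,000 ≥ $2,125,000; closes 10:00 PM, at/before midnight → Compliance Authorization not required.
[R10] does not offer tattoo or body-art services → Trade Permit not required.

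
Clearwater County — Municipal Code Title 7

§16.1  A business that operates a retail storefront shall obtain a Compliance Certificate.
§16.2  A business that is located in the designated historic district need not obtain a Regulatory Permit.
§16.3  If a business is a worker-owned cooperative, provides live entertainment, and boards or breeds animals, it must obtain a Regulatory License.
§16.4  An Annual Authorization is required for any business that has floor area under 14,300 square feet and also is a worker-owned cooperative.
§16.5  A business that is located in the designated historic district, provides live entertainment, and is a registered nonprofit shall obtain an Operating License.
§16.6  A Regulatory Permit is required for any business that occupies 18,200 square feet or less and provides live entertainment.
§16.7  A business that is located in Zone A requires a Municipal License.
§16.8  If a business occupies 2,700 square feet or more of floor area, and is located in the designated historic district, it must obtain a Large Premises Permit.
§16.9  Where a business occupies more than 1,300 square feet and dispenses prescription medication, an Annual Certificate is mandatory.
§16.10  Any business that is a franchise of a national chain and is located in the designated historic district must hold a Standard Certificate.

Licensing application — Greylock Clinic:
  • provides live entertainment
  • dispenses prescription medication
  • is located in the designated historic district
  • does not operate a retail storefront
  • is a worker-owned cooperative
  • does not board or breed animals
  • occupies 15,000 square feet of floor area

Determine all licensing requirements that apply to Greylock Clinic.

§16.1 does not operate a retail storefront → Compliance Certificate not required.
§16.2 is located in the designated historic district → exempt from Regulatory Permit.
§16.3 is a worker-owned cooperative; provides live entertainment; does not board or breed animals → Regulatory License not required.
§16.4 floor area 15,000 square feet ≥ 14,300 square feet; is a worker-owned cooperative → Annual Authorization not required.
§16.5 is located in the designated historic district; provides live entertainment; is a worker-owned cooperative (not: is a registered nonprofit) → Operating License not required.
§16.6 floor area 15,000 square feet ≤ 18,200 square feet; provides live entertainment → Regulatory Permit required.
§16.7 is located in the designated historic district (not: is located in Zone A) → Municipal License not required.
§16.8 floor area 15,000 square feet ≥ 2,700 square feet; is located in the designated historic district → Large Premises Permit required.
§16.9 floor area 15,000 square feet > 1,300 square feet; dispenses prescription medication → Annual Certificate required.
§16.10 is a worker-owned cooperative (not: is a franchise of a national chain); is located in the designated historic district → Standard Certificate not required.

Annual Certificate, Large Premises Permit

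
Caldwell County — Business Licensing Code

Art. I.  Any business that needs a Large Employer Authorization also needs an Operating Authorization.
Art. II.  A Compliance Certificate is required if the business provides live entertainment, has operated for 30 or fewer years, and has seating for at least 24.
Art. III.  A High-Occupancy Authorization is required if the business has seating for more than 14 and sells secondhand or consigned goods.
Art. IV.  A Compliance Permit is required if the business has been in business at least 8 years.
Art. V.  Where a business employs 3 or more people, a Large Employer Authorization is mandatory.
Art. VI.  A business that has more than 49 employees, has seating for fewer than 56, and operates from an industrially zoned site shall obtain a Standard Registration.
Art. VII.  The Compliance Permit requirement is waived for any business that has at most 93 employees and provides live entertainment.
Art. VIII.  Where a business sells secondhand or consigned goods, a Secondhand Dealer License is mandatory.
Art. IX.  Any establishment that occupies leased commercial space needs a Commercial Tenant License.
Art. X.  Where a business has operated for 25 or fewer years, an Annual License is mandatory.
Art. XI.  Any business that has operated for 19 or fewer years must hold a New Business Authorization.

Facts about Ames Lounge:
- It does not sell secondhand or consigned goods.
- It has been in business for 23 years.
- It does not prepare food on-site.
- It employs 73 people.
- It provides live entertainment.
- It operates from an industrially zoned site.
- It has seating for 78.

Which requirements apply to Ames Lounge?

Annual License, Compliance Certificate, Large Employer Authorization, Operating Authorization

Art. I. Large Employer Authorization is required → Operating Authorization also required.
Art. II. provides live entertainment; years in business 23 ≤ 30; seating 78 ≥ 24 → Compliance Certificate required.
Art. III. seating 78 > 14; does not sell secondhand or consigned goods → High-Occupancy Authorization not required.
Art. IV. years in business 23 ≥ 8 → Compliance Permit required.
Art. V. employees 73 ≥ 3 → Large Employer Authorization required.
Art. VI. employees 73 > 49; seating 78 ≥ 56; operates from an industrially zoned site → Standard Registration not required.
Art. VII. employees 73 ≤ 93; provides live entertainment → exempt from Compliance Permit.
Art. VIII. does not sell secondhand or consigned goods → Secondhand Dealer License not required.
Art. IX. operates from an industrially zoned site (not: occupies leased commercial space) → Commercial Tenant License not required.
Art. X. years in business 23 ≤ 25 → Annual License required.
Art. XI. years in business 23 > 19 → New Business Authorization not required.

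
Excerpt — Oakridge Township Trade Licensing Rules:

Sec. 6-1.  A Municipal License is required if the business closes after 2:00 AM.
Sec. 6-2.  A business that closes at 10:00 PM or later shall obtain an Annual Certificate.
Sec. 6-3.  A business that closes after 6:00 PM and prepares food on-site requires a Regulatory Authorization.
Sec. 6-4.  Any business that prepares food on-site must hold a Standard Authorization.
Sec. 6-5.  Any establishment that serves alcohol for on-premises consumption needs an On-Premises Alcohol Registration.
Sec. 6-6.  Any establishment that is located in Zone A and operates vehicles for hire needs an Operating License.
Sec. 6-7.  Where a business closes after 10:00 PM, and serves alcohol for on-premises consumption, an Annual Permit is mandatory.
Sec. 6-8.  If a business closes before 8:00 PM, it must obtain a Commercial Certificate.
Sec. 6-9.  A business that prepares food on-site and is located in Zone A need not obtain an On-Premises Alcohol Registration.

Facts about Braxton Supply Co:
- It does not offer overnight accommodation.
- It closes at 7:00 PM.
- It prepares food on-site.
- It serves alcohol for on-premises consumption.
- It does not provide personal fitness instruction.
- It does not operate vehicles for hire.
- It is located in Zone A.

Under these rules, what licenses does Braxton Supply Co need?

Sec. 6-1. closes 7:00 PM, at/before 2:00 AM → Municipal License not required.
Sec. 6-2. closes 7:00 PM, at/before 10:00 PM → Annual Certificate not required.
Sec. 6-3. closes 7:00 PM, after 6:00 PM; prepares food on-site → Regulatory Authorization required.
Sec. 6-4. prepares food on-site → Standard Authorization required.
Sec. 6-5. serves alcohol for on-premises consumption → On-Premises Alcohol Registration required.
Sec. 6-6. is located in Zone A; does not operate vehicles for hire → Operating License not required.
Sec. 6-7. closes 7:00 PM, at/before 10:00 PM; serves alcohol for on-premises consumption → Annual Permit not required.
Sec. 6-8. closes 7:00 PM, at/before 8:00 PM → Commercial Certificate required.
Sec. 6-9. prepares food on-site; is located in Zone A → exempt from On-Premises Alcohol Registration.

Commercial Certificate, Regulatory Authorization, Standard Authorization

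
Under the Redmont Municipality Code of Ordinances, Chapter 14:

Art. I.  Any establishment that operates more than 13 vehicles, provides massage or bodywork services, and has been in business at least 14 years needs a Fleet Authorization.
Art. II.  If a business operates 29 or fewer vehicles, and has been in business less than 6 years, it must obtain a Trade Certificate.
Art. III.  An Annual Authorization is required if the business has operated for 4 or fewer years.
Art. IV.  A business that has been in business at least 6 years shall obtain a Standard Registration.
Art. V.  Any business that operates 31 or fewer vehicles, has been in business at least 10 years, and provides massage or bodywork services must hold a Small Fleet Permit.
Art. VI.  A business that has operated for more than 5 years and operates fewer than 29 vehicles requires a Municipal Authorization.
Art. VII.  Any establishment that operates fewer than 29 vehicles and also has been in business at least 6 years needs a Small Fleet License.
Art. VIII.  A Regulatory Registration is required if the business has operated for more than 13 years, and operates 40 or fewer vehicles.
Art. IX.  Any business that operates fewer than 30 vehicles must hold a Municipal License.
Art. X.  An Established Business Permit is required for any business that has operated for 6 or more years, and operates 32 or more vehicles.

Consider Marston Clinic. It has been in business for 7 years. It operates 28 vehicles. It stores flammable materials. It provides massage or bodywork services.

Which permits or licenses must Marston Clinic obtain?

Municipal Authorization, Municipal License, Small Fleet License, Standard Registration

Art. I. vehicles 28 > 13; provides massage or bodywork services; years in business 7 < 14 → Fleet Authorization not required.
Art. II. vehicles 28 ≤ 29; years in business 7 ≥ 6 → Trade Certificate not required.
Art. III. years in business 7 > 4 → Annual Authorization not required.
Art. IV. years in business 7 ≥ 6 → Standard Registration required.
Art. V. vehicles 28 ≤ 31; years in business 7 < 10; provides massage or bodywork services → Small Fleet Permit not required.
Art. VI. years in business 7 > 5; vehicles 28 < 29 → Municipal Authorization required.
Art. VII. vehicles 28 < 29; years in business 7 ≥ 6 → Small Fleet License required.
Art. VIII. years in business 7 ≤ 13; vehicles 28 ≤ 40 → Regulatory Registration not required.
Art. IX. vehicles 28 < 30 → Municipal License required.
Art. X. years in business 7 ≥ 6; vehicles 28 < 32 → Established Business Permit not required.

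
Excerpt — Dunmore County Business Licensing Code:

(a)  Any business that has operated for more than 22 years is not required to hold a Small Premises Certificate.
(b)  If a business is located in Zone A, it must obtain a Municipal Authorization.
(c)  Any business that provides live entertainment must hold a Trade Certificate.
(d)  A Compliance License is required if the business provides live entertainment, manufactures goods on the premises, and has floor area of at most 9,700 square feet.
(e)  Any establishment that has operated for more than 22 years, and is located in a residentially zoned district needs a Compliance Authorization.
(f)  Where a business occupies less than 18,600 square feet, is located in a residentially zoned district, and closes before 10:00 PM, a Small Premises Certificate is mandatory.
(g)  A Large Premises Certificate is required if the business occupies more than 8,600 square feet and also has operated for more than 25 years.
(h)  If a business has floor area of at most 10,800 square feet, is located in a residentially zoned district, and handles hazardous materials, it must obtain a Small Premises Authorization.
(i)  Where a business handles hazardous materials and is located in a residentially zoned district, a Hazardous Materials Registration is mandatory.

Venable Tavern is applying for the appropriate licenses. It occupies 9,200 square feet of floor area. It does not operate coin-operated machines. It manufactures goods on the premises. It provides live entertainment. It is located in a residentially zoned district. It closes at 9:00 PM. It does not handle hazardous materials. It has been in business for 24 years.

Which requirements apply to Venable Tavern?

(a) years in business 24 > 22 → exempt from Small Premises Certificate.
(b) is located in a residentially zoned district (not: is located in Zone A) → Municipal Authorization not required.
(c) provides live entertainment → Trade Certificate required.
(d) provides live entertainment; manufactures goods on the premises; floor area 9,200 square feet ≤ 9,700 square feet → Compliance License required.
(e) years in business 24 > 22; is located in a residentially zoned district → Compliance Authorization required.
(f) floor area 9,200 square feet < 18,600 square feet; is located in a residentially zoned district; closes 9:00 PM, at/before 10:00 PM → Small Premises Certificate required.
(g) floor area 9,200 square feet > 8,600 square feet; years in business 24 ≤ 25 → Large Premises Certificate not required.
(h) floor area 9,200 square feet ≤ 10,800 square feet; is located in a residentially zoned district; does not handle hazardous materials → Small Premises Authorization not required.
(i) does not handle hazardous materials; is located in a residentially zoned district → Hazardous Materials Registration not required.

Compliance Authorization, Compliance License, Trade Certificate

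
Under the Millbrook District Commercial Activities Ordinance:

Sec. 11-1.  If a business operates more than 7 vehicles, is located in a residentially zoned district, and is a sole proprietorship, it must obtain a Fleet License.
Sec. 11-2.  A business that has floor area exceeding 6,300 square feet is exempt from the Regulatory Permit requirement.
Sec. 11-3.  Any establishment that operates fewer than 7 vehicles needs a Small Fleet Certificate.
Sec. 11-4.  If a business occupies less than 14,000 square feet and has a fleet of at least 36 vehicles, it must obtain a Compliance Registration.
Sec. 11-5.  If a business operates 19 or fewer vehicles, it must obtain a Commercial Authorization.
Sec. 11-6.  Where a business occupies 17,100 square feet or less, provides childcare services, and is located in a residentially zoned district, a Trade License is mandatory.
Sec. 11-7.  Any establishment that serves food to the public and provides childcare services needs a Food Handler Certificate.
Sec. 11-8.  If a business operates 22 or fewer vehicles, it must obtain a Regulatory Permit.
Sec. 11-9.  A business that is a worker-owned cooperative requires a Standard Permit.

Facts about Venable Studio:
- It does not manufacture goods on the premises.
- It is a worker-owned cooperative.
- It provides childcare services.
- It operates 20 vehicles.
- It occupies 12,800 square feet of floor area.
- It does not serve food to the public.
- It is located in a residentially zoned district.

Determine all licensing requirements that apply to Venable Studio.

Sec. 11-1. vehicles 20 > 7; is located in a residentially zoned district; is a worker-owned cooperative (not: is a sole proprietorship) → Fleet License not required.
Sec. 11-2. floor area 12,800 square feet > 6,300 square feet → exempt from Regulatory Permit.
Sec. 11-3. vehicles 20 ≥ 7 → Small Fleet Certificate not required.
Sec. 11-4. floor area 12,800 square feet < 14,000 square feet; vehicles 20 < 36 → Compliance Registration not required.
Sec. 11-5. vehicles 20 > 19 → Commercial Authorization not required.
Sec. 11-6. floor area 12,800 square feet ≤ 17,100 square feet; provides childcare services; is located in a residentially zoned district → Trade License required.
Sec. 11-7. does not serve food to the public; provides childcare services → Food Handler Certificate not required.
Sec. 11-8. vehicles 20 ≤ 22 → Regulatory Permit required.
Sec. 11-9. is a worker-owned cooperative → Standard Permit required.

Standard Permit, Trade License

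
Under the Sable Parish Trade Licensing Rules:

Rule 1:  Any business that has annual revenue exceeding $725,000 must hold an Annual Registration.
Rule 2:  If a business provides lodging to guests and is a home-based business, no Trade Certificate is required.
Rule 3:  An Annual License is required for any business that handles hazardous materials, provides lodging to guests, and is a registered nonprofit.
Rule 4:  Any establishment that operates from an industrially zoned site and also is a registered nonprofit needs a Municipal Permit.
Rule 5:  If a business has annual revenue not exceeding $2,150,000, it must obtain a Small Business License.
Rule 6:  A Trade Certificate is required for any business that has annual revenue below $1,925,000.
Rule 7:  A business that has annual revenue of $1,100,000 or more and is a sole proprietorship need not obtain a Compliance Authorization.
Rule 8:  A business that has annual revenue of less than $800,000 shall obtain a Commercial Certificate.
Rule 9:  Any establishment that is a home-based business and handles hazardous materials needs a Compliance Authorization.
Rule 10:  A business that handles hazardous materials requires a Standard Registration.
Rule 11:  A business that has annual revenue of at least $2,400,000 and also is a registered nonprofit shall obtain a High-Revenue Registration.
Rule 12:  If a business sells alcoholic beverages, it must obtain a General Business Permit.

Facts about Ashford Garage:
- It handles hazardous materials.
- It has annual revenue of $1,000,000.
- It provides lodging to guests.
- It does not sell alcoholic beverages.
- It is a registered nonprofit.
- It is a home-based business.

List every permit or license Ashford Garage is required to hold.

Annual License, Annual Registration, Compliance Authorization, Small Business License, Standard Registration

Rule 1: revenue $1,000,000 > $725,000 → Annual Registration required.
Rule 2: provides lodging to guests; is a home-based business → exempt from Trade Certificate.
Rule 3: handles hazardous materials; provides lodging to guests; is a registered nonprofit → Annual License required.
Rule 4: is a home-based business (not: operates from an industrially zoned site); is a registered nonprofit → Municipal Permit not required.
Rule 5: revenue $1,000,000 ≤ $2,150,000 → Small Business License required.
Rule 6: revenue $1,000,000 < $1,925,000 → Trade Certificate required.
Rule 7: revenue $1,000,000 < $1,100,000; is a registered nonprofit (not: is a sole proprietorship) → Compliance Authorization exemption does not apply.
Rule 8: revenue $1,000,000 ≥ $800,000 → Commercial Certificate not required.
Rule 9: is a home-based business; handles hazardous materials → Compliance Authorization required.
Rule 10: handles hazardous materials → Standard Registration required.
Rule 11: revenue $1,000,000 < $2,400,000; is a registered nonprofit → High-Revenue Registration not required.
Rule 12: does not sell alcoholic beverages → General Business Permit not required.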